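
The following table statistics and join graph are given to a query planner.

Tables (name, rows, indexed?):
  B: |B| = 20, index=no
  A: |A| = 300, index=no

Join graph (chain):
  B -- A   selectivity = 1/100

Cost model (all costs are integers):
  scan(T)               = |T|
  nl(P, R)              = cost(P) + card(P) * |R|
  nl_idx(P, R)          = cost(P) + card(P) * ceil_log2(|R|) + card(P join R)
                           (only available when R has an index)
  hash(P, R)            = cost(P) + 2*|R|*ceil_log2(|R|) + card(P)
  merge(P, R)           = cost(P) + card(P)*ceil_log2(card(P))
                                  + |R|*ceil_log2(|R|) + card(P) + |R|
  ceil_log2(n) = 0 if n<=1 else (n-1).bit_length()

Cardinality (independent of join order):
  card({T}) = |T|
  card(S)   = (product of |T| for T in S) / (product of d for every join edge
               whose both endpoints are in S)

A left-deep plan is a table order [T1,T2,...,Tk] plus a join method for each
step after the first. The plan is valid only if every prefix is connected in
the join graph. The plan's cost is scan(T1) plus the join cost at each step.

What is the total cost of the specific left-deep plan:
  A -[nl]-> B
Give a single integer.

step 1: scan A: cost=300, card=300
step 2: join B via nl
    card(P join B) = 300*20/(100) = 60
    cost = 300 + 300*20 = 6300

6300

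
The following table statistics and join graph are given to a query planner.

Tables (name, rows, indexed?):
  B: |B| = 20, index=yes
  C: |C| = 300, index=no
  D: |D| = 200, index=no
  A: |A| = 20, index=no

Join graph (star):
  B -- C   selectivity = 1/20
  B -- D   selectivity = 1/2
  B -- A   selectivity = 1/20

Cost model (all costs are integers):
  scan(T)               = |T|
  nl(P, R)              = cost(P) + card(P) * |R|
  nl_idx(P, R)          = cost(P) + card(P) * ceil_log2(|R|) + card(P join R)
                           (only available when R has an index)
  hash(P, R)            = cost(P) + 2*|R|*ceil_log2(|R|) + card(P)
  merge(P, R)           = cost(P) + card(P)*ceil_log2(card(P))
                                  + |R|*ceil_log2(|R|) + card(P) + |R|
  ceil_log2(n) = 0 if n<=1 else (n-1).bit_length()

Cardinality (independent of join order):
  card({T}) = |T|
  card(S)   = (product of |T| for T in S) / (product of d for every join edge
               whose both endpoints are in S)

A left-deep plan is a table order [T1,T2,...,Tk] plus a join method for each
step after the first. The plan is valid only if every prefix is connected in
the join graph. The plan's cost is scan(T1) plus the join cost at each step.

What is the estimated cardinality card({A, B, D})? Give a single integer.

Tables in S: A(20), B(20), D(200)
Edges inside S: B-D(d=2), B-A(d=20)
numerator = 20 * 20 * 200 = 80000
denominator = 2 * 20 = 40
card(S) = 80000 / 40 = 2000

2000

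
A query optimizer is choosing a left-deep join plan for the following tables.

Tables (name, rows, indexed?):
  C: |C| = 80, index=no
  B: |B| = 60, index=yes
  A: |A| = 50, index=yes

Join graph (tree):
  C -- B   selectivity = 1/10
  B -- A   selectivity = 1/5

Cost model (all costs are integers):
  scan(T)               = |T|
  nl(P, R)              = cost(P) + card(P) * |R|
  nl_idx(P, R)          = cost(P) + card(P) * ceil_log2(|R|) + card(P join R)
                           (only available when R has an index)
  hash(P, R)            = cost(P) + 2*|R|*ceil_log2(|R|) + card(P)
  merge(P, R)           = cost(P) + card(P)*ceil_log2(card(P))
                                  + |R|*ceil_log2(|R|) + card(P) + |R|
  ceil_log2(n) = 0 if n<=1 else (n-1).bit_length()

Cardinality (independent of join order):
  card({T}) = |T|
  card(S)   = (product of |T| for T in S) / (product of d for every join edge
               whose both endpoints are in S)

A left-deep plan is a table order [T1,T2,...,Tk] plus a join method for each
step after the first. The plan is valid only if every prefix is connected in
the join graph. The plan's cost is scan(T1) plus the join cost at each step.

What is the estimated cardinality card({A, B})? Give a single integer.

Tables in S: A(50), B(60)
Edges inside S: B-A(d=5)
numerator = 50 * 60 = 3000
denominator = 5 = 5
card(S) = 3000 / 5 = 600

600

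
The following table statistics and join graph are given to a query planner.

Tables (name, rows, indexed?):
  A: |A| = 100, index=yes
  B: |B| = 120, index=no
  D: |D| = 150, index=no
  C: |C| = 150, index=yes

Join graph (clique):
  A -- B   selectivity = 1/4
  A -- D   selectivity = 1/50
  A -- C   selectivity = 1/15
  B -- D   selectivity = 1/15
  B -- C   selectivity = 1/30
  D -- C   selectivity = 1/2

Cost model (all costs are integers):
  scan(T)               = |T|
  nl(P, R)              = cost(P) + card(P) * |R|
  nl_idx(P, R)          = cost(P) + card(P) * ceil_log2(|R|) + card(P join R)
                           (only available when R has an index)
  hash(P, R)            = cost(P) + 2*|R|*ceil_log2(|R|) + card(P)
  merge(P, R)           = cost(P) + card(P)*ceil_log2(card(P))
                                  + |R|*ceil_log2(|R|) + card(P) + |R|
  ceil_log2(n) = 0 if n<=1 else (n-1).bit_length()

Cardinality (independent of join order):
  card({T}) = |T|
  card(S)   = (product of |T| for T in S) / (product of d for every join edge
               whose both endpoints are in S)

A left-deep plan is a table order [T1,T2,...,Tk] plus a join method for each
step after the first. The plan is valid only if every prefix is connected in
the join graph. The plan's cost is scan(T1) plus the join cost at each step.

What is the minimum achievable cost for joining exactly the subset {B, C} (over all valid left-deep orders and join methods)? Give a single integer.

1680

Selinger DP over subsets of {B,C}:
  {B}: scan cost=120, card=120
  {C}: scan cost=150, card=150
  {BC}: card=600; try (C,nl_idx)→1680, (B,hash)→1980, (C,merge)→2430, (B,merge)→2460, (C,hash)→2640, (C,nl)→18120 …(+1); best=1680 via (C,nl_idx)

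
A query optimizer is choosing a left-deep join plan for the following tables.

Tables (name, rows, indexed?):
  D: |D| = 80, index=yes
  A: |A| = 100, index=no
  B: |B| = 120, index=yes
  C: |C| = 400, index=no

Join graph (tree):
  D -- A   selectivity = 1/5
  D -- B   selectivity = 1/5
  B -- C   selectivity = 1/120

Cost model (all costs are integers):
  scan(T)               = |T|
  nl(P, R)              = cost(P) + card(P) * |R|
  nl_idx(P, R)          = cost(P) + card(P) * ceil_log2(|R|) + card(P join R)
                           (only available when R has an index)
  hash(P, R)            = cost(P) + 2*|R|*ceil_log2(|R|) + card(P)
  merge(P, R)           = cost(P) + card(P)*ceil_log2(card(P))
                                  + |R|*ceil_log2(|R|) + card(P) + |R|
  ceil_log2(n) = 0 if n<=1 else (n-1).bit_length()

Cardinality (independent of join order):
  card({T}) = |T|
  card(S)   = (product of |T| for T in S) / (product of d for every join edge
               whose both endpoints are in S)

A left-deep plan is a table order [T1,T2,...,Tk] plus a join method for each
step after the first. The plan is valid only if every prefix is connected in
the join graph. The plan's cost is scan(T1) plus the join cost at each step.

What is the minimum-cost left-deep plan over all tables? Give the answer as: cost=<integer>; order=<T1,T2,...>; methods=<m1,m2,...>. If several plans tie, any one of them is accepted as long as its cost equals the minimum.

Selinger DP (subsets sized 1..n):
  {D}: scan cost=80, card=80
  {A}: scan cost=100, card=100
  {B}: scan cost=120, card=120
  {C}: scan cost=400, card=400
  {AD}: card=1600; try (D,hash)→1320, (A,merge)→1520, (D,merge)→1540, (A,hash)→1560, (D,nl_idx)→2400, (A,nl)→8080 …(+1); best=1320 via (D,hash)
  {BD}: card=1920; try (D,hash)→1360, (B,merge)→1680, (D,merge)→1720, (B,hash)→1840, (B,nl_idx)→2560, (D,nl_idx)→2880 …(+2); best=1360 via (D,hash)
  {BC}: card=400; try (B,hash)→2480, (B,nl_idx)→3600, (C,merge)→5080, (B,merge)→5360, (C,hash)→7440, (C,nl)→48120 …(+1); best=2480 via (B,hash)
  {ABD}: card=38400; try (B,hash)→4600, (A,hash)→4680, (B,merge)→21480, (A,merge)→25200, (B,nl_idx)→50920, (B,nl)→193320 …(+1); best=4600 via (B,hash)
  {BCD}: card=6400; try (D,hash)→4000, (D,merge)→7120, (C,hash)→10480, (D,nl_idx)→11680, (C,merge)→28400, (D,nl)→34480 …(+1); best=4000 via (D,hash)
  {ABCD}: card=128000; try (A,hash)→11800, (C,hash)→50200, (A,merge)→94400, (A,nl)→644000, (C,merge)→661400, (C,nl)→15364600; best=11800 via (A,hash)

cost=11800; order=C,B,D,A; methods=hash,hash,hash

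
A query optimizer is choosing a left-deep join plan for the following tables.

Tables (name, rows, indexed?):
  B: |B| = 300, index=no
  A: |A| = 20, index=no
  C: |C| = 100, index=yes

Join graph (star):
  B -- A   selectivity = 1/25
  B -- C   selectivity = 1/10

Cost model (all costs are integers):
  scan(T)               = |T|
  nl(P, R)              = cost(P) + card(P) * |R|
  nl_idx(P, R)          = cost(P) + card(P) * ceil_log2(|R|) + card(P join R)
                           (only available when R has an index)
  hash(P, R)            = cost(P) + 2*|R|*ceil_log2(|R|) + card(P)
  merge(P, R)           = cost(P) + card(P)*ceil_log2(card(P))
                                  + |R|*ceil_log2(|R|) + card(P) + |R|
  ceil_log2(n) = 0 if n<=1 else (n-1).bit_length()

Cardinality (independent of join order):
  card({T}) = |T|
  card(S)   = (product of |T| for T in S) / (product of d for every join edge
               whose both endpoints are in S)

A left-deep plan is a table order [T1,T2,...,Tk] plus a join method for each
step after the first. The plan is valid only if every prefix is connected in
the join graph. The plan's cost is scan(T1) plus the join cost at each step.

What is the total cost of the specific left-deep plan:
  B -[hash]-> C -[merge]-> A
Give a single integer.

41120

step 1: scan B: cost=300, card=300
step 2: join C via hash
    card(P join C) = 300*100/(10) = 3000
    cost = 300 + 2*100*7 + 300 = 2000
step 3: join A via merge
    card(P join A) = 3000*20/(25) = 2400
    cost = 2000 + 3000*12 + 20*5 + 3000 + 20 = 41120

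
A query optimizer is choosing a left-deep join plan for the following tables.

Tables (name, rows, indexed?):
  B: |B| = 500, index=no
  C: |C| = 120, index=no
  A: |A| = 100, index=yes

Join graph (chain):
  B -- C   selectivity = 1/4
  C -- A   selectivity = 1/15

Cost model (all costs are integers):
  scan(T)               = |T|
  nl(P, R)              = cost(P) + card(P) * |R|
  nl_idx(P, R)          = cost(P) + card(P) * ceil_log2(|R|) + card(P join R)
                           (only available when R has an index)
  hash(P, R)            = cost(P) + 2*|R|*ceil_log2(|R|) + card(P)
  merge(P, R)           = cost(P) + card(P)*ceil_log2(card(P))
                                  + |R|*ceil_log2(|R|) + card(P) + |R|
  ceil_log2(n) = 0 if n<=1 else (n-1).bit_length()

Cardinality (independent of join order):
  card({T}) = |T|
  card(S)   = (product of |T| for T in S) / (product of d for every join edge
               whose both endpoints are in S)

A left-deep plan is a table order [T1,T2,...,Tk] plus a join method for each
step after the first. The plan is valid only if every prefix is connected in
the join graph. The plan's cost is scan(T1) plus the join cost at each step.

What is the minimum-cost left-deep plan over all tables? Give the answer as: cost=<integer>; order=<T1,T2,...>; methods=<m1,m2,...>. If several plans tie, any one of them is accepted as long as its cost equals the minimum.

cost=11440; order=C,A,B; methods=hash,hash

Selinger DP (subsets sized 1..n):
  {B}: scan cost=500, card=500
  {C}: scan cost=120, card=120
  {A}: scan cost=100, card=100
  {BC}: card=15000; try (C,hash)→2680, (B,merge)→6080, (C,merge)→6460, (B,hash)→9240, (B,nl)→60120, (C,nl)→60500; best=2680 via (C,hash)
  {AC}: card=800; try (A,hash)→1640, (A,nl_idx)→1760, (C,merge)→1860, (C,hash)→1880, (A,merge)→1880, (C,nl)→12100 …(+1); best=1640 via (A,hash)
  {ABC}: card=100000; try (B,hash)→11440, (B,merge)→15440, (A,hash)→19080, (A,nl_idx)→207680, (A,merge)→228480, (B,nl)→401640 …(+1); best=11440 via (B,hash)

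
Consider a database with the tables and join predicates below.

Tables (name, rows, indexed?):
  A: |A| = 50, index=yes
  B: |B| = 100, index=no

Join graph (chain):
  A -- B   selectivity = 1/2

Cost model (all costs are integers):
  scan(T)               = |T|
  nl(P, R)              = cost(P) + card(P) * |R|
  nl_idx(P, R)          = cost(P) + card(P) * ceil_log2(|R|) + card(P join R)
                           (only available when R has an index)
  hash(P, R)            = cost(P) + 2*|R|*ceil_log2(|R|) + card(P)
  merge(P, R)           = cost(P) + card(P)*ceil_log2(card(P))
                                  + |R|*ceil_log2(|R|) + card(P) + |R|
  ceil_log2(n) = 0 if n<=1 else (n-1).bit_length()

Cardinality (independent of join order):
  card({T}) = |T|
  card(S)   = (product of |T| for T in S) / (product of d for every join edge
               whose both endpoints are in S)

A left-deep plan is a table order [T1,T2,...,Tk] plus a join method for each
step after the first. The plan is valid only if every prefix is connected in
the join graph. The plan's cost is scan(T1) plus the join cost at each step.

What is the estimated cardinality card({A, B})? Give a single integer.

Tables in S: A(50), B(100)
Edges inside S: A-B(d=2)
numerator = 50 * 100 = 5000
denominator = 2 = 2
card(S) = 5000 / 2 = 2500

2500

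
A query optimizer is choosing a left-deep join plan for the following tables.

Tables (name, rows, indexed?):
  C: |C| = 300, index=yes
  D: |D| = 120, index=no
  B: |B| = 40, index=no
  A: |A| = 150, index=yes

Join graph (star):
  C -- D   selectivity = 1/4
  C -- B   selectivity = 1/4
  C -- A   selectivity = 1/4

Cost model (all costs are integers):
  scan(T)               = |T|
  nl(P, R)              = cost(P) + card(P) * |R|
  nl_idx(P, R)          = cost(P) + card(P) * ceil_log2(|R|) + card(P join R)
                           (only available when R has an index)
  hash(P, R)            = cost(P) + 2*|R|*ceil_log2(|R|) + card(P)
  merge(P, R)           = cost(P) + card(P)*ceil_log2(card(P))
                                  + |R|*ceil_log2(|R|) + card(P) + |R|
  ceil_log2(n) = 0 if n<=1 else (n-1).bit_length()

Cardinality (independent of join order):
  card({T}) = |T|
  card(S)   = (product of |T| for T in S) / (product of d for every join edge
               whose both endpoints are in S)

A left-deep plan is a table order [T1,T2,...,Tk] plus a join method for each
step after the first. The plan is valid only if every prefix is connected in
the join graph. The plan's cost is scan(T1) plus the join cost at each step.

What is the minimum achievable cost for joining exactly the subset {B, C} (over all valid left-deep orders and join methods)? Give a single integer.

1080

Selinger DP over subsets of {B,C}:
  {C}: scan cost=300, card=300
  {B}: scan cost=40, card=40
  {BC}: card=3000; try (B,hash)→1080, (C,merge)→3320, (C,nl_idx)→3400, (B,merge)→3580, (C,hash)→5480, (C,nl)→12040 …(+1); best=1080 via (B,hash)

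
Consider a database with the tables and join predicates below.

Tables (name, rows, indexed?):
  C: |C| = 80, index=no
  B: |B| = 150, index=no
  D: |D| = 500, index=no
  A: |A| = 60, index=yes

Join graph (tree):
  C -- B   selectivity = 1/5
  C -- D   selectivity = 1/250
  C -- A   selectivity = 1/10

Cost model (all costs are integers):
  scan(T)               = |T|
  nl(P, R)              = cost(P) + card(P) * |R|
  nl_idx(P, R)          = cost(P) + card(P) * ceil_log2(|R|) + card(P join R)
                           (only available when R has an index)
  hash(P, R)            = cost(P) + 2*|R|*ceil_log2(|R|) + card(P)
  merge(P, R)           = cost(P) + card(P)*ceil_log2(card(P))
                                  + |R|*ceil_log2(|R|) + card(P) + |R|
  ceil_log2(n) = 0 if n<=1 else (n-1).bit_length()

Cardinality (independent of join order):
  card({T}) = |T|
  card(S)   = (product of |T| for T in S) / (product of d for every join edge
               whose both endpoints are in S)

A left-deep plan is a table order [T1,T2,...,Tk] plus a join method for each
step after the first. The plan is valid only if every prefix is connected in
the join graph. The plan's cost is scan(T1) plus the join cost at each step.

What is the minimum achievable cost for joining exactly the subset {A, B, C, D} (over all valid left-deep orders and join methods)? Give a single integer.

6360

Selinger DP over subsets of {A,B,C,D}:
  {C}: scan cost=80, card=80
  {B}: scan cost=150, card=150
  {D}: scan cost=500, card=500
  {A}: scan cost=60, card=60
  {BC}: card=2400; try (C,hash)→1420, (B,merge)→2070, (C,merge)→2140, (B,hash)→2560, (B,nl)→12080, (C,nl)→12150; best=1420 via (C,hash)
  {CD}: card=160; try (C,hash)→2120, (D,merge)→5720, (C,merge)→6140, (D,hash)→9160, (D,nl)→40080, (C,nl)→40500; best=2120 via (C,hash)
  {AC}: card=480; try (A,hash)→880, (A,nl_idx)→1040, (C,merge)→1120, (A,merge)→1140, (C,hash)→1240, (C,nl)→4860 …(+1); best=880 via (A,hash)
  {BCD}: card=4800; try (B,hash)→4680, (B,merge)→4910, (D,hash)→12820, (B,nl)→26120, (D,merge)→37620, (D,nl)→1201420; best=4680 via (B,hash)
  {ABC}: card=14400; try (B,hash)→3760, (A,hash)→4540, (B,merge)→7030, (A,nl_idx)→30220, (A,merge)→33040, (B,nl)→72880 …(+1); best=3760 via (B,hash)
  {ACD}: card=960; try (A,hash)→3000, (A,merge)→3980, (A,nl_idx)→4040, (D,hash)→10360, (D,merge)→10680, (A,nl)→11720 …(+1); best=3000 via (A,hash)
  {ABCD}: card=28800; try (B,hash)→6360, (A,hash)→10200, (B,merge)→14910, (D,hash)→27160, (A,nl_idx)→62280, (A,merge)→72300 …(+4); best=6360 via (B,hash)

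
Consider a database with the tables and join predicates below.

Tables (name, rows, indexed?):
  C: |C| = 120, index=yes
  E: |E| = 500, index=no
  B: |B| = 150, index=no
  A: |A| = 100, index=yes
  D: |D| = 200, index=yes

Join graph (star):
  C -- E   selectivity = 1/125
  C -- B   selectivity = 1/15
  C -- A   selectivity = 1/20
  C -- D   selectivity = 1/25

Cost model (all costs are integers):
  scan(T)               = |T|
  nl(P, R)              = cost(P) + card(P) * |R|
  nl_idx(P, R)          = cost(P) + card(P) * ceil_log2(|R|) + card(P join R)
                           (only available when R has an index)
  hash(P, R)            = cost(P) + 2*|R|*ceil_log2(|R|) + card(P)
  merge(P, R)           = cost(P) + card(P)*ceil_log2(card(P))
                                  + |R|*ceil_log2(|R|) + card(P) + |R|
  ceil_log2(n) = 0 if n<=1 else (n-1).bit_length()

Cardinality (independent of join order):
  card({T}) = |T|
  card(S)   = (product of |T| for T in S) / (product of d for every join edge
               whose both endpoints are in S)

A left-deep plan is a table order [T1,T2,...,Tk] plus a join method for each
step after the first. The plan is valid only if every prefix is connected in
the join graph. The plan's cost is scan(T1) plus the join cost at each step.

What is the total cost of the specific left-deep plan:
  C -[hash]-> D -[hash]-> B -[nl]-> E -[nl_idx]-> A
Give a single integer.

5267600

step 1: scan C: cost=120, card=120
step 2: join D via hash
    card(P join D) = 120*200/(25) = 960
    cost = 120 + 2*200*8 + 120 = 3440
step 3: join B via hash
    card(P join B) = 960*150/(15) = 9600
    cost = 3440 + 2*150*8 + 960 = 6800
step 4: join E via nl
    card(P join E) = 9600*500/(125) = 38400
    cost = 6800 + 9600*500 = 4806800
step 5: join A via nl_idx
    card(P join A) = 38400*100/(20) = 192000
    cost = 4806800 + 38400*7 + 192000 = 5267600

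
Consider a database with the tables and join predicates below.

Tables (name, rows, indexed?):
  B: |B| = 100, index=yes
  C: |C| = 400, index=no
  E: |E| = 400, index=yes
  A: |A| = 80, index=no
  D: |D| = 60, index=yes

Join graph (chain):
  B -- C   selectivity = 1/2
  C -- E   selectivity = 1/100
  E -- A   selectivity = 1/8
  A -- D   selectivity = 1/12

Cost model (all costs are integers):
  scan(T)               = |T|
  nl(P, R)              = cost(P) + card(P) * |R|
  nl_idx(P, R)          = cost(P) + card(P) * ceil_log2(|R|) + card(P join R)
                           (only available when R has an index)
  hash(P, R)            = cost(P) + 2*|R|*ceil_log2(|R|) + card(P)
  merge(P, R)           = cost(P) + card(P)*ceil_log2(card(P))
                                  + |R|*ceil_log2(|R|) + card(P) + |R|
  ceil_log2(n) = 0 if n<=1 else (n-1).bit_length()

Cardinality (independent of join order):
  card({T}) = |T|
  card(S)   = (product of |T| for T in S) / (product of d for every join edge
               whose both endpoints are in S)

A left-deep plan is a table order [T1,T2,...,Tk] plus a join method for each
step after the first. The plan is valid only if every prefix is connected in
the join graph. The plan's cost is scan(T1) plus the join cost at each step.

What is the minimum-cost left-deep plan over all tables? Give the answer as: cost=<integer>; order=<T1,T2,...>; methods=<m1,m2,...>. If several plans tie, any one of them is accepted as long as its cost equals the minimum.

Selinger DP (subsets sized 1..n):
  {B}: scan cost=100, card=100
  {C}: scan cost=400, card=400
  {E}: scan cost=400, card=400
  {A}: scan cost=80, card=80
  {D}: scan cost=60, card=60
  {BC}: card=20000; try (B,hash)→2200, (C,merge)→4900, (B,merge)→5200, (C,hash)→7400, (B,nl_idx)→23200, (C,nl)→40100 …(+1); best=2200 via (B,hash)
  {CE}: card=1600; try (E,nl_idx)→5600, (E,hash)→8000, (C,hash)→8000, (E,merge)→8400, (C,merge)→8400, (E,nl)→160400 …(+1); best=5600 via (E,nl_idx)
  {AE}: card=4000; try (A,hash)→1920, (E,merge)→4720, (E,nl_idx)→4800, (A,merge)→5040, (E,hash)→7360, (E,nl)→32080 …(+1); best=1920 via (A,hash)
  {AD}: card=400; try (D,hash)→880, (D,nl_idx)→960, (A,merge)→1120, (D,merge)→1140, (A,hash)→1240, (A,nl)→4860 …(+1); best=880 via (D,hash)
  {BCE}: card=80000; try (B,hash)→8600, (B,merge)→25600, (E,hash)→29400, (B,nl_idx)→96800, (B,nl)→165600, (E,nl_idx)→262200 …(+2); best=8600 via (B,hash)
  {ACE}: card=16000; try (A,hash)→8320, (C,hash)→13120, (A,merge)→25440, (C,merge)→57920, (A,nl)→133600, (C,nl)→1601920; best=8320 via (A,hash)
  {ADE}: card=20000; try (D,hash)→6640, (E,hash)→8480, (E,merge)→8880, (E,nl_idx)→24480, (D,nl_idx)→45920, (D,merge)→54340 …(+2); best=6640 via (D,hash)
  {ABCE}: card=800000; try (B,hash)→25720, (A,hash)→89720, (B,merge)→249120, (B,nl_idx)→920320, (A,merge)→1449240, (B,nl)→1608320 …(+1); best=25720 via (B,hash)
  {ACDE}: card=80000; try (D,hash)→25040, (C,hash)→33840, (D,nl_idx)→184320, (D,merge)→248740, (C,merge)→330640, (D,nl)→968320 …(+1); best=25040 via (D,hash)
  {ABCDE}: card=4000000; try (B,hash)→106440, (D,hash)→826440, (B,merge)→1465840, (B,nl_idx)→4585040, (B,nl)→8025040, (D,nl_idx)→8825720 …(+2); best=106440 via (B,hash)

cost=106440; order=C,E,A,D,B; methods=nl_idx,hash,hash,hash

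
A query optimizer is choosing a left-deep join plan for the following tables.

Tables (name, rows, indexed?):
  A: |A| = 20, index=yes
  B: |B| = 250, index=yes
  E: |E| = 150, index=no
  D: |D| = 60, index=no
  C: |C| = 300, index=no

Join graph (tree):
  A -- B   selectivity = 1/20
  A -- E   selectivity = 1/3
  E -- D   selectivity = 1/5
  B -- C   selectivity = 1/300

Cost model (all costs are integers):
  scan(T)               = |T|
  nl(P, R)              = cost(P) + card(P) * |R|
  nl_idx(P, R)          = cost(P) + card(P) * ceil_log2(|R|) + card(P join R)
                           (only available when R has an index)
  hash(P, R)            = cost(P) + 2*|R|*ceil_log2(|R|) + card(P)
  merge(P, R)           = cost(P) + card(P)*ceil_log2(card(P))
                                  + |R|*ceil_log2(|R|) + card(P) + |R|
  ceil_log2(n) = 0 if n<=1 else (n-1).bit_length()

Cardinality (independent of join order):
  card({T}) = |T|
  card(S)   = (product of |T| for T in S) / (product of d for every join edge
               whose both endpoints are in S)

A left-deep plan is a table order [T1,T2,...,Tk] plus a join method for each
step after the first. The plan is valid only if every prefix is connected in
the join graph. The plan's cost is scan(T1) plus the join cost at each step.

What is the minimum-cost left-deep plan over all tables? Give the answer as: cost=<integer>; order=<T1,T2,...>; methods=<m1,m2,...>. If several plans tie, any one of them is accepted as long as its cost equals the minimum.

cost=19270; order=C,B,A,E,D; methods=nl_idx,hash,hash,hash

Selinger DP (subsets sized 1..n):
  {A}: scan cost=20, card=20
  {B}: scan cost=250, card=250
  {E}: scan cost=150, card=150
  {D}: scan cost=60, card=60
  {C}: scan cost=300, card=300
  {AB}: card=250; try (B,nl_idx)→430, (A,hash)→700, (A,nl_idx)→1750, (B,merge)→2390, (A,merge)→2620, (B,hash)→4040 …(+2); best=430 via (B,nl_idx)
  {AE}: card=1000; try (A,hash)→500, (E,merge)→1490, (A,merge)→1620, (A,nl_idx)→1900, (E,hash)→2440, (E,nl)→3020 …(+1); best=500 via (A,hash)
  {BC}: card=250; try (B,nl_idx)→2950, (B,hash)→4600, (C,merge)→5500, (B,merge)→5550, (C,hash)→5900, (C,nl)→75250 …(+1); best=2950 via (B,nl_idx)
  {DE}: card=1800; try (D,hash)→1020, (E,merge)→1830, (D,merge)→1920, (E,hash)→2520, (E,nl)→9060, (D,nl)→9150; best=1020 via (D,hash)
  {ABE}: card=12500; try (E,hash)→3080, (E,merge)→4030, (B,hash)→5500, (B,merge)→13750, (B,nl_idx)→21000, (E,nl)→37930 …(+1); best=3080 via (E,hash)
  {ABC}: card=250; try (A,hash)→3400, (A,nl_idx)→4450, (A,merge)→5320, (C,merge)→5680, (C,hash)→6080, (A,nl)→7950 …(+1); best=3400 via (A,hash)
  {ADE}: card=12000; try (D,hash)→2220, (A,hash)→3020, (D,merge)→11920, (A,nl_idx)→22020, (A,merge)→22740, (A,nl)→37020 …(+1); best=2220 via (D,hash)
  {ABDE}: card=150000; try (D,hash)→16300, (B,hash)→18220, (B,merge)→184470, (D,merge)→191000, (B,nl_idx)→248220, (D,nl)→753080 …(+1); best=16300 via (D,hash)
  {ABCE}: card=12500; try (E,hash)→6050, (E,merge)→7000, (C,hash)→20980, (E,nl)→40900, (C,merge)→193580, (C,nl)→3753080; best=6050 via (E,hash)
  {ABCDE}: card=150000; try (D,hash)→19270, (C,hash)→171700, (D,merge)→193970, (D,nl)→756050, (C,merge)→2869300, (C,nl)→45016300; best=19270 via (D,hash)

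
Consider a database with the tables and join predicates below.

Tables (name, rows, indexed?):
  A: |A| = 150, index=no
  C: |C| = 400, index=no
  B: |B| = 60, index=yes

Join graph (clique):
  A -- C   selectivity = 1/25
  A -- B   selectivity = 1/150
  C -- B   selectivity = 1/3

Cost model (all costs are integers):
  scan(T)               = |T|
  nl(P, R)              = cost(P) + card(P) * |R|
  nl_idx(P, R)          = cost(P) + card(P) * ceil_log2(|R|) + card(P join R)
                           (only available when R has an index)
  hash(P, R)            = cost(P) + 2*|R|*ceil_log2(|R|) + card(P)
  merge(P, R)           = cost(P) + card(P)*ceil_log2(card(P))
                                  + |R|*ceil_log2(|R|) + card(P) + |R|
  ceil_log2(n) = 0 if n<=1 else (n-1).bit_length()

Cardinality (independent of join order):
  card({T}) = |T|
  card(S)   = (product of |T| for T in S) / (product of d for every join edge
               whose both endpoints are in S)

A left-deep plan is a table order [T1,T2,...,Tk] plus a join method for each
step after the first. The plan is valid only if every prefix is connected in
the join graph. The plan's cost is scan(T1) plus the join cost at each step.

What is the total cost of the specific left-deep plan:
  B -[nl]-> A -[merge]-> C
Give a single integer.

13480

step 1: scan B: cost=60, card=60
step 2: join A via nl
    card(P join A) = 60*150/(150) = 60
    cost = 60 + 60*150 = 9060
step 3: join C via merge
    card(P join C) = 60*400/(25*3) = 320
    cost = 9060 + 60*6 + 400*9 + 60 + 400 = 13480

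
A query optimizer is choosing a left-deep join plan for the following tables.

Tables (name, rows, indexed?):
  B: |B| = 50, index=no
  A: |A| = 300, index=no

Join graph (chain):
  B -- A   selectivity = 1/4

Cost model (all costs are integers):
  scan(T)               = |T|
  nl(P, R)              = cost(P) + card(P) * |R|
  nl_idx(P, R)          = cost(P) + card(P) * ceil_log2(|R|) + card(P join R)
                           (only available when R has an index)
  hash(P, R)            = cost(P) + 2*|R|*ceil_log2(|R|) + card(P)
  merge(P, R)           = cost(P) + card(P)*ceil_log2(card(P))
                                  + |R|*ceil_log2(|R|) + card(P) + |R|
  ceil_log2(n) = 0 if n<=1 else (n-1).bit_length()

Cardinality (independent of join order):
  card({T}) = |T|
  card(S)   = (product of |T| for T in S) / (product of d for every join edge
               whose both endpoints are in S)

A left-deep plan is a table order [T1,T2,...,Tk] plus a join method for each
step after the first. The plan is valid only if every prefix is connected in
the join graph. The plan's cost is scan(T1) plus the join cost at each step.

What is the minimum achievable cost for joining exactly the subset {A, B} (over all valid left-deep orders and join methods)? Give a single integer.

Selinger DP over subsets of {A,B}:
  {B}: scan cost=50, card=50
  {A}: scan cost=300, card=300
  {AB}: card=3750; try (B,hash)→1200, (A,merge)→3400, (B,merge)→3650, (A,hash)→5500, (A,nl)→15050, (B,nl)→15300; best=1200 via (B,hash)

1200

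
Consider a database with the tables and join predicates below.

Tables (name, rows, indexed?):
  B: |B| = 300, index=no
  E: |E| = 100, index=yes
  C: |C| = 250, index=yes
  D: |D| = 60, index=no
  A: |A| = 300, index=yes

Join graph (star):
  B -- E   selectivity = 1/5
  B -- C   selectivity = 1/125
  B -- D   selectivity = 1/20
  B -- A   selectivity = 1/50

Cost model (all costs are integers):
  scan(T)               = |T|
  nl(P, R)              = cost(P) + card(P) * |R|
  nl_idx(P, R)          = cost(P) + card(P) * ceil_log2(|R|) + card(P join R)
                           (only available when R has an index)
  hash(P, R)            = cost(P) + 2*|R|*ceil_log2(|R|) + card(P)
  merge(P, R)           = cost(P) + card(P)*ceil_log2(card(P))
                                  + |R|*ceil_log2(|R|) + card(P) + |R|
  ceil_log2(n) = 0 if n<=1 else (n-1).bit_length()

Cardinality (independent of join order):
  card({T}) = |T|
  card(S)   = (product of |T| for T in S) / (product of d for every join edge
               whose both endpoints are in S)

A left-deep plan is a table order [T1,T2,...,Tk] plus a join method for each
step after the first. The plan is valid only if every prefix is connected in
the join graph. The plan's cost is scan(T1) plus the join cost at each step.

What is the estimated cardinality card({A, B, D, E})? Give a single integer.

108000

Tables in S: A(300), B(300), D(60), E(100)
Edges inside S: B-E(d=5), B-D(d=20), B-A(d=50)
numerator = 300 * 300 * 60 * 100 = 540000000
denominator = 5 * 20 * 50 = 5000
card(S) = 540000000 / 5000 = 108000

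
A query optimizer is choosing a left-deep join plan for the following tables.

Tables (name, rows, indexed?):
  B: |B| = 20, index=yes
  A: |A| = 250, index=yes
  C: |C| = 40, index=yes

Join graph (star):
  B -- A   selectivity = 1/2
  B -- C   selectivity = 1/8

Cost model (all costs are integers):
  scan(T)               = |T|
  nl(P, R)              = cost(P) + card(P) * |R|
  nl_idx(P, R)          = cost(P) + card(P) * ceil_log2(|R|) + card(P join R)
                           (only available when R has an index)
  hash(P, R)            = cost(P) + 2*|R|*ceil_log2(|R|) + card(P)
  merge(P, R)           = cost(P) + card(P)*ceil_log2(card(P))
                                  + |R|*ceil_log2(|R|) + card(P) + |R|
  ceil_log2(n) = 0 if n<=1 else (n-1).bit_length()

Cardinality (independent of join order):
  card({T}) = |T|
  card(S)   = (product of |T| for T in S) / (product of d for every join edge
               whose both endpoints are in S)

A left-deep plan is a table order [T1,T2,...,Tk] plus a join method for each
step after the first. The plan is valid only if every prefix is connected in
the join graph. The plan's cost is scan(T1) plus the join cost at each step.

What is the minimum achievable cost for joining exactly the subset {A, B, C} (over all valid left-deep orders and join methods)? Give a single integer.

3290

Selinger DP over subsets of {A,B,C}:
  {B}: scan cost=20, card=20
  {A}: scan cost=250, card=250
  {C}: scan cost=40, card=40
  {AB}: card=2500; try (B,hash)→700, (A,merge)→2390, (B,merge)→2620, (A,nl_idx)→2680, (B,nl_idx)→4000, (A,hash)→4040 …(+2); best=700 via (B,hash)
  {BC}: card=100; try (C,nl_idx)→240, (B,hash)→280, (B,nl_idx)→340, (C,merge)→420, (B,merge)→440, (C,hash)→520 …(+2); best=240 via (C,nl_idx)
  {ABC}: card=12500; try (A,merge)→3290, (C,hash)→3680, (A,hash)→4340, (A,nl_idx)→13540, (A,nl)→25240, (C,nl_idx)→28200 …(+2); best=3290 via (A,merge)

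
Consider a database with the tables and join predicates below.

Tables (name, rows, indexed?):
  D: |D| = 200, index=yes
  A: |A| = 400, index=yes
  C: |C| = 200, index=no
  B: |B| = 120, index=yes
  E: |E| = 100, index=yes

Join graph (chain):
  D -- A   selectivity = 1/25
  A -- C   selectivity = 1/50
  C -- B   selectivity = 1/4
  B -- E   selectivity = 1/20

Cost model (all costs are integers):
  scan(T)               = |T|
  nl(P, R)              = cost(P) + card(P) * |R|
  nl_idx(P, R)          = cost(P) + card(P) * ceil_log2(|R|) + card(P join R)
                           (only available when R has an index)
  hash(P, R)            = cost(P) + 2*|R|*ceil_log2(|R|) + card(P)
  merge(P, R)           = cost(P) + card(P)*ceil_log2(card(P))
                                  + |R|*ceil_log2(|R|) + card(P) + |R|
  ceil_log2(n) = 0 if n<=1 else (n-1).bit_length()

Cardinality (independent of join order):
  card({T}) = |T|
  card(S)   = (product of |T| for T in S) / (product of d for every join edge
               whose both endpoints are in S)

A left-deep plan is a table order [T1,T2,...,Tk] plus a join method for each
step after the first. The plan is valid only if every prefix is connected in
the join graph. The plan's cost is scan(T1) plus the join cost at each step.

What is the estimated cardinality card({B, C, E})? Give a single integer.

30000

Tables in S: B(120), C(200), E(100)
Edges inside S: C-B(d=4), B-E(d=20)
numerator = 120 * 200 * 100 = 2400000
denominator = 4 * 20 = 80
card(S) = 2400000 / 80 = 30000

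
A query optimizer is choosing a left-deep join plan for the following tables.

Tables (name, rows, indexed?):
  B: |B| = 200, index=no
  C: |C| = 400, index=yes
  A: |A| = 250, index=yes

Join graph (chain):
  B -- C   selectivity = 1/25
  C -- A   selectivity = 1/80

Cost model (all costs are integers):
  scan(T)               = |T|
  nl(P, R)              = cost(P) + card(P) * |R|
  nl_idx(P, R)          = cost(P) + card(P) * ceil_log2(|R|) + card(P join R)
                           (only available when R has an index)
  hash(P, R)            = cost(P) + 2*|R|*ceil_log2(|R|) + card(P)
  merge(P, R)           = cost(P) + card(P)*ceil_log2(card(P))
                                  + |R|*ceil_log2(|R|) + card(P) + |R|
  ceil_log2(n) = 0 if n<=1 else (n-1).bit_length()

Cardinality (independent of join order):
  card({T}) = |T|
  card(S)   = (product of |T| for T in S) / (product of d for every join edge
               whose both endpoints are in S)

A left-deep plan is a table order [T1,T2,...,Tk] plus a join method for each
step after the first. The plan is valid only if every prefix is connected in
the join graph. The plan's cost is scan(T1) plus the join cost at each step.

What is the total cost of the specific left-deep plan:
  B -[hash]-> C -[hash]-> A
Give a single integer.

14800

step 1: scan B: cost=200, card=200
step 2: join C via hash
    card(P join C) = 200*400/(25) = 3200
    cost = 200 + 2*400*9 + 200 = 7600
step 3: join A via hash
    card(P join A) = 3200*250/(80) = 10000
    cost = 7600 + 2*250*8 + 3200 = 14800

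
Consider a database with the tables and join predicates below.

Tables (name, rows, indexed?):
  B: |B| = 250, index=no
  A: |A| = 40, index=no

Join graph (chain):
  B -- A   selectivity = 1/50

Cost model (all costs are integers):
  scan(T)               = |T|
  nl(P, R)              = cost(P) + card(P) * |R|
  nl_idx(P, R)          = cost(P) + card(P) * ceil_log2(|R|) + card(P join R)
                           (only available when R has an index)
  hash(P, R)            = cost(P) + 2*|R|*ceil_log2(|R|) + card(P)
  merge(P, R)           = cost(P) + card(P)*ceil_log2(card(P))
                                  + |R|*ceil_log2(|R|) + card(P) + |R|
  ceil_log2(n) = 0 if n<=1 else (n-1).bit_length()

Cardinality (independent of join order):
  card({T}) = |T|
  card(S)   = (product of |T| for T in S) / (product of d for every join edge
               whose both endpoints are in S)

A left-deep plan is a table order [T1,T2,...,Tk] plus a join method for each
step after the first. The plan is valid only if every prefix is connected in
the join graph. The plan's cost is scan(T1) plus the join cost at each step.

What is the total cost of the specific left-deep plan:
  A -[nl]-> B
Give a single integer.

10040

step 1: scan A: cost=40, card=40
step 2: join B via nl
    card(P join B) = 40*250/(50) = 200
    cost = 40 + 40*250 = 10040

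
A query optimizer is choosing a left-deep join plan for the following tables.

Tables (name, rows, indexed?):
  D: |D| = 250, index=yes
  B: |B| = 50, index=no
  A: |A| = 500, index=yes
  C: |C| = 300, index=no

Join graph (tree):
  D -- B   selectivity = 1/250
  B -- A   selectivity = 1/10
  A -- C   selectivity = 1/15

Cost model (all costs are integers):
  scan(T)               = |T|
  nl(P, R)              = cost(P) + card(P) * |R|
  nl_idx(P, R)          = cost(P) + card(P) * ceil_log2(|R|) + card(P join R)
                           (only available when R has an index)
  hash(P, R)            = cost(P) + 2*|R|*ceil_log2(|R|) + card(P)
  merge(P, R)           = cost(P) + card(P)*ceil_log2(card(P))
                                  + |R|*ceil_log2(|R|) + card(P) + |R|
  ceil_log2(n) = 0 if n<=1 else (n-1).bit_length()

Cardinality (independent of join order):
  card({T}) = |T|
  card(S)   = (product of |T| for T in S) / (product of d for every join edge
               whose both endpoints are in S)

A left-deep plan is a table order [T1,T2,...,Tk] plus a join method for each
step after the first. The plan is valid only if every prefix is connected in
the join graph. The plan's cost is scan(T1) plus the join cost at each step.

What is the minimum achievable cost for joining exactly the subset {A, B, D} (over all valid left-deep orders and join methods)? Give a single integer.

Selinger DP over subsets of {A,B,D}:
  {D}: scan cost=250, card=250
  {B}: scan cost=50, card=50
  {A}: scan cost=500, card=500
  {BD}: card=50; try (D,nl_idx)→500, (B,hash)→1100, (D,merge)→2650, (B,merge)→2850, (D,hash)→4100, (D,nl)→12550 …(+1); best=500 via (D,nl_idx)
  {AB}: card=2500; try (B,hash)→1600, (A,nl_idx)→3000, (A,merge)→5400, (B,merge)→5850, (A,hash)→9100, (A,nl)→25050 …(+1); best=1600 via (B,hash)
  {ABD}: card=2500; try (A,nl_idx)→3450, (A,merge)→5850, (D,hash)→8100, (A,hash)→9550, (D,nl_idx)→24100, (A,nl)→25500 …(+2); best=3450 via (A,nl_idx)

3450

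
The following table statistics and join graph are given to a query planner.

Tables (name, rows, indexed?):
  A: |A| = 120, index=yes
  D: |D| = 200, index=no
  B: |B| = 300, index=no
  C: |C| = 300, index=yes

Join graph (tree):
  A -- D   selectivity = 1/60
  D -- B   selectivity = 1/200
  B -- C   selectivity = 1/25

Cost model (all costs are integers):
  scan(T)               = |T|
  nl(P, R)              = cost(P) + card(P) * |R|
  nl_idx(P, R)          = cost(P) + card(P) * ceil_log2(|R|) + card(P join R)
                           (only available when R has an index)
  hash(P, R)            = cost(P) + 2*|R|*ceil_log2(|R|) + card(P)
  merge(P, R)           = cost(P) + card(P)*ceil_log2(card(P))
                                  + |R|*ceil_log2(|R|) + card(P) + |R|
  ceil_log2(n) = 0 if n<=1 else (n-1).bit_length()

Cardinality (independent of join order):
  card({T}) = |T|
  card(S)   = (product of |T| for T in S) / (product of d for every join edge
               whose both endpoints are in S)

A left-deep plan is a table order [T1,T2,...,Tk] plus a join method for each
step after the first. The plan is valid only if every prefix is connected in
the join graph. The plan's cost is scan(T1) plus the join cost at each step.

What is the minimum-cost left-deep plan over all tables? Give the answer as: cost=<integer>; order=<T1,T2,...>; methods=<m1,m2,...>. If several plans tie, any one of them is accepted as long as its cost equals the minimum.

cost=11780; order=B,D,A,C; methods=hash,hash,hash

Selinger DP (subsets sized 1..n):
  {A}: scan cost=120, card=120
  {D}: scan cost=200, card=200
  {B}: scan cost=300, card=300
  {C}: scan cost=300, card=300
  {AD}: card=400; try (A,nl_idx)→2000, (A,hash)→2080, (D,merge)→2880, (A,merge)→2960, (D,hash)→3440, (D,nl)→24120 …(+1); best=2000 via (A,nl_idx)
  {BD}: card=300; try (D,hash)→3800, (B,merge)→5000, (D,merge)→5100, (B,hash)→5800, (B,nl)→60200, (D,nl)→60300; best=3800 via (D,hash)
  {BC}: card=3600; try (C,hash)→6000, (B,hash)→6000, (C,merge)→6300, (B,merge)→6300, (C,nl_idx)→6600, (C,nl)→90300 …(+1); best=6000 via (C,hash)
  {ABD}: card=600; try (A,hash)→5780, (A,nl_idx)→6500, (A,merge)→7760, (B,hash)→7800, (B,merge)→9000, (A,nl)→39800 …(+1); best=5780 via (A,hash)
  {BCD}: card=3600; try (C,hash)→9500, (C,merge)→9800, (C,nl_idx)→10100, (D,hash)→12800, (D,merge)→54600, (C,nl)→93800 …(+1); best=9500 via (C,hash)
  {ABCD}: card=7200; try (C,hash)→11780, (A,hash)→14780, (C,merge)→15380, (C,nl_idx)→18380, (A,nl_idx)→41900, (A,merge)→57260 …(+2); best=11780 via (C,hash)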